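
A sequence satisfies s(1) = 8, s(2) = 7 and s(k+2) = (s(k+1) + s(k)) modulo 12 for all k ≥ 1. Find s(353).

We have s(1) = 8; s(2) = 7; s(3) = 3; s(4) = 10; s(5) = 1; s(6) = 11; s(7) = 0; s(8) = 11; s(9) = 11; s(10) = 10; s(11) = 9; s(12) = 7; s(13) = 4; s(14) = 11; s(15) = 3; s(16) = 2; s(17) = 5; s(18) = 7; s(19) = 0; s(20) = 7; s(21) = 7; s(22) = 2; s(23) = 9; s(24) = 11; s(25) = 8; s(26) = 7.
Since (s(25), s(26)) = (s(1), s(2)) = (8, 7) (two consecutive terms determine the rest), the sequence is periodic with period 24.
(353 - 1) mod 24 = 16, so s(353) = s(17) = 5.

5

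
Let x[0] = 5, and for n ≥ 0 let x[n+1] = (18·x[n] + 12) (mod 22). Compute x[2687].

Listing terms: x[0] = 5; x[1] = 14; x[2] = 0; x[3] = 12; x[4] = 8; x[5] = 2; x[6] = 4; x[7] = 18; x[8] = 6; x[9] = 10; x[10] = 16; x[11] = 14.
Since x[11] = x[1] = 14, the sequence is eventually periodic: after a pre-period of length 1 it cycles with period 10.
For n ≥ 1, x[n] depends only on (n - 1) mod 10. (2687 - 1) mod 10 = 6, so x[2687] = x[7] = 18.

18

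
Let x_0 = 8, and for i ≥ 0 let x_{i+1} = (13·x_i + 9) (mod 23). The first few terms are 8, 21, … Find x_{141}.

Computing terms: x_0 = 8; x_1 = 21; x_2 = 6; x_3 = 18; x_4 = 13; x_5 = 17; x_6 = 0; x_7 = 9; x_8 = 11; x_9 = 14; x_{10} = 7; x_{11} = 8.
The sequence repeats with period 11.
So x_{141} = x_{0 + ((141-0) mod 11)} = x_9 = 14.

14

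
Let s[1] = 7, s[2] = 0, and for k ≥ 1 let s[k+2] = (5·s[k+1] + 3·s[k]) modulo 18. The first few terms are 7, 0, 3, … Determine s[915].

Computing terms: s[1] = 7; s[2] = 0; s[3] = 3; s[4] = 15; s[5] = 12; s[6] = 15; s[7] = 3; s[8] = 6; s[9] = 3; s[10] = 15.
Since (s[9], s[10]) = (s[3], s[4]) = (3, 15) (two consecutive terms determine the rest), the sequence is eventually periodic: after a pre-period of length 2 it cycles with period 6.
For k ≥ 3, s[k] depends only on (k - 3) mod 6. (915 - 3) mod 6 = 0, so s[915] = s[3] = 3.

3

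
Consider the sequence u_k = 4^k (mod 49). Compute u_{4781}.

30

Listing terms: u_1 = 4, u_2 = 16, u_3 = 15, u_4 = 11, u_5 = 44, u_6 = 29, u_7 = 18, u_8 = 23, u_9 = 43, u_{10} = 25, u_{11} = 2, u_{12} = 8, u_{13} = 32, u_{14} = 30, u_{15} = 22, u_{16} = 39, u_{17} = 9, u_{18} = 36, u_{19} = 46, u_{20} = 37, u_{21} = 1, u_{22} = 4.
The sequence repeats with period 21.
So u_{4781} = u_{1 + ((4781-1) mod 21)} = u_{14} = 30.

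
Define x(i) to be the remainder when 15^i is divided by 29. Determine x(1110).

We have x(0) = 1; x(1) = 15; x(2) = 22; x(3) = 11; x(4) = 20; x(5) = 10; x(6) = 5; x(7) = 17; x(8) = 23; x(9) = 26; x(10) = 13; x(11) = 21; x(12) = 25; x(13) = 27; x(14) = 28; x(15) = 14; x(16) = 7; x(17) = 18; x(18) = 9; x(19) = 19; x(20) = 24; x(21) = 12; x(22) = 6; x(23) = 3; x(24) = 16; x(25) = 8; x(26) = 4; x(27) = 2; x(28) = 1.
The sequence repeats with period 28.
So x(1110) = x(0 + ((1110-0) mod 28)) = x(18) = 9.

9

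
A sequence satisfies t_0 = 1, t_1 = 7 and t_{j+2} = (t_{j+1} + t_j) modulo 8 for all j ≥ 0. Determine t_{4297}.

We have t_0 = 1; t_1 = 7; t_2 = 0; t_3 = 7; t_4 = 7; t_5 = 6; t_6 = 5; t_7 = 3; t_8 = 0; t_9 = 3; t_{10} = 3; t_{11} = 6; t_{12} = 1; t_{13} = 7.
Since (t_{12}, t_{13}) = (t_0, t_1) = (1, 7) (two consecutive terms determine the rest), the sequence is periodic with period 12.
So t_{4297} = t_{0 + ((4297-0) mod 12)} = t_1 = 7.

7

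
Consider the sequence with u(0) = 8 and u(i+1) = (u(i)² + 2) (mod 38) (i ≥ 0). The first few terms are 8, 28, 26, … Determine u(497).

We have u(0) = 8, u(1) = 28, u(2) = 26, u(3) = 32, u(4) = 0, u(5) = 2, u(6) = 6, u(7) = 0.
Since u(7) = u(4) = 0, the sequence is eventually periodic: after a pre-period of length 4 it cycles with period 3.
For i ≥ 4, u(i) depends only on (i - 4) mod 3. (497 - 4) mod 3 = 1, so u(497) = u(5) = 2.

2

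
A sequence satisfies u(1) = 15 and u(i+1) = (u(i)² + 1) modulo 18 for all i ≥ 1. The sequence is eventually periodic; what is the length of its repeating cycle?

6

Computing terms: u(1) = 15,  u(2) = 10,  u(3) = 11,  u(4) = 14,  u(5) = 17,  u(6) = 2,  u(7) = 5,  u(8) = 8,  u(9) = 11.
Since u(9) = u(3) = 11, the sequence is eventually periodic: after a pre-period of length 2 it cycles with period 6.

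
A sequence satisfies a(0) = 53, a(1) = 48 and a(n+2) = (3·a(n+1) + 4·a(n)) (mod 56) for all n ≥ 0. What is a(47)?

44

a(0) = 53; a(1) = 48; a(2) = 20; a(3) = 28; a(4) = 52; a(5) = 44; a(6) = 4; a(7) = 20; a(8) = 20; a(9) = 28.
Since (a(8), a(9)) = (a(2), a(3)) = (20, 28) (two consecutive terms determine the rest), the sequence is eventually periodic: after a pre-period of length 2 it cycles with period 6.
For n ≥ 2, a(n) depends only on (n - 2) mod 6. (47 - 2) mod 6 = 3, so a(47) = a(5) = 44.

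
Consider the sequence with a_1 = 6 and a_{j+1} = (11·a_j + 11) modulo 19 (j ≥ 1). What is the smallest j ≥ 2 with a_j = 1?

2

We have a_1 = 6, a_2 = 1, a_3 = 3, a_4 = 6.
Since a_4 = a_1 = 6, the sequence is periodic with period 3.
The value 1 first appears (with j ≥ 2) at a_2.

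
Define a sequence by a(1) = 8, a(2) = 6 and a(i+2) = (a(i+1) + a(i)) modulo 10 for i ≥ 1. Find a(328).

2

Computing terms: a(1) = 8, a(2) = 6, a(3) = 4, a(4) = 0, a(5) = 4, a(6) = 4, a(7) = 8, a(8) = 2, a(9) = 0, a(10) = 2, a(11) = 2, a(12) = 4, a(13) = 6, a(14) = 0, a(15) = 6, a(16) = 6, a(17) = 2, a(18) = 8, a(19) = 0, a(20) = 8, a(21) = 8, a(22) = 6.
Since (a(21), a(22)) = (a(1), a(2)) = (8, 6) (two consecutive terms determine the rest), the sequence is periodic with period 20.
(328 - 1) mod 20 = 7, so a(328) = a(8) = 2.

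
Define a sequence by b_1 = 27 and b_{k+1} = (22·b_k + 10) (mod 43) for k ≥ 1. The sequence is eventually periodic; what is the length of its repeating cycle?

Computing terms: b_1 = 27, b_2 = 2, b_3 = 11, b_4 = 37, b_5 = 7, b_6 = 35, b_7 = 6, b_8 = 13, b_9 = 38, b_{10} = 29, b_{11} = 3, b_{12} = 33, b_{13} = 5, b_{14} = 34, b_{15} = 27.
Since b_{15} = b_1 = 27, the sequence is periodic with period 14.

14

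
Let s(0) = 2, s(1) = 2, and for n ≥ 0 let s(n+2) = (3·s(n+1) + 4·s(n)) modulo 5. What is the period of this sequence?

10

Computing terms: s(0) = 2, s(1) = 2, s(2) = 4, s(3) = 0, s(4) = 1, s(5) = 3, s(6) = 3, s(7) = 1, s(8) = 0, s(9) = 4, s(10) = 2, s(11) = 2.
The sequence repeats with period 10.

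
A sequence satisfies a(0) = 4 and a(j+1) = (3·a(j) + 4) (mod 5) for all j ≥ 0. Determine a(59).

0

a(0) = 4,  a(1) = 1,  a(2) = 2,  a(3) = 0,  a(4) = 4.
Since a(4) = a(0) = 4, the sequence is periodic with period 4.
So a(59) = a(0 + ((59-0) mod 4)) = a(3) = 0.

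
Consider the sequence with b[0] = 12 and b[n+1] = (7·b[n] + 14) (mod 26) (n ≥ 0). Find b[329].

Listing terms: b[0] = 12, b[1] = 20, b[2] = 24, b[3] = 0, b[4] = 14, b[5] = 8, b[6] = 18, b[7] = 10, b[8] = 6, b[9] = 4, b[10] = 16, b[11] = 22, b[12] = 12.
Since b[12] = b[0] = 12, the sequence is periodic with period 12.
So b[329] = b[0 + ((329-0) mod 12)] = b[5] = 8.

8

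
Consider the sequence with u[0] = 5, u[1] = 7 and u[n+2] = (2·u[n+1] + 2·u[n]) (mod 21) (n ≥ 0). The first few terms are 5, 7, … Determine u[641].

0

u[0] = 5, u[1] = 7, u[2] = 3, u[3] = 20, u[4] = 4, u[5] = 6, u[6] = 20, u[7] = 10, u[8] = 18, u[9] = 14, u[10] = 1, u[11] = 9, u[12] = 20, u[13] = 16, u[14] = 9, u[15] = 8, u[16] = 13, u[17] = 0, u[18] = 5, u[19] = 10, u[20] = 9, u[21] = 17, u[22] = 10, u[23] = 12, u[24] = 2, u[25] = 7, u[26] = 18, u[27] = 8, u[28] = 10, u[29] = 15, u[30] = 8, u[31] = 4, u[32] = 3, u[33] = 14, u[34] = 13, u[35] = 12, u[36] = 8, u[37] = 19, u[38] = 12, u[39] = 20, u[40] = 1, u[41] = 0, u[42] = 2, u[43] = 4, u[44] = 12, u[45] = 11, u[46] = 4, u[47] = 9, u[48] = 5, u[49] = 7.
Since (u[48], u[49]) = (u[0], u[1]) = (5, 7) (two consecutive terms determine the rest), the sequence is periodic with period 48.
(641 - 0) mod 48 = 17, so u[641] = u[17] = 0.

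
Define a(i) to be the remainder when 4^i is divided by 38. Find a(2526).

30

Computing terms: a(0) = 1, a(1) = 4, a(2) = 16, a(3) = 26, a(4) = 28, a(5) = 36, a(6) = 30, a(7) = 6, a(8) = 24, a(9) = 20, a(10) = 4.
Since a(10) = a(1) = 4, the sequence is eventually periodic: after a pre-period of length 1 it cycles with period 9.
For i ≥ 1, a(i) depends only on (i - 1) mod 9. (2526 - 1) mod 9 = 5, so a(2526) = a(6) = 30.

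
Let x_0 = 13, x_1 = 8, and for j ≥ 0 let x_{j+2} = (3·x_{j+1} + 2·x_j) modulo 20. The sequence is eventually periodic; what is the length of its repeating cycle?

24

We have x_0 = 13, x_1 = 8, x_2 = 10, x_3 = 6, x_4 = 18, x_5 = 6, x_6 = 14, x_7 = 14, x_8 = 10, x_9 = 18, x_{10} = 14, x_{11} = 18, x_{12} = 2, x_{13} = 2, x_{14} = 10, x_{15} = 14, x_{16} = 2, x_{17} = 14, x_{18} = 6, x_{19} = 6, x_{20} = 10, x_{21} = 2, x_{22} = 6, x_{23} = 2, x_{24} = 18, x_{25} = 18, x_{26} = 10, x_{27} = 6.
Since (x_{26}, x_{27}) = (x_2, x_3) = (10, 6) (two consecutive terms determine the rest), the sequence is eventually periodic: after a pre-period of length 2 it cycles with period 24.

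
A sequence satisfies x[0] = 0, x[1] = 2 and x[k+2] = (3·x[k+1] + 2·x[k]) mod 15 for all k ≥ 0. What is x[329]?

Computing terms: x[0] = 0,  x[1] = 2,  x[2] = 6,  x[3] = 7,  x[4] = 3,  x[5] = 8,  x[6] = 0,  x[7] = 1,  x[8] = 3,  x[9] = 11,  x[10] = 9,  x[11] = 4,  x[12] = 0,  x[13] = 8,  x[14] = 9,  x[15] = 13,  x[16] = 12,  x[17] = 2,  x[18] = 0,  x[19] = 4,  x[20] = 12,  x[21] = 14,  x[22] = 6,  x[23] = 1,  x[24] = 0,  x[25] = 2.
The sequence repeats with period 24.
(329 - 0) mod 24 = 17, so x[329] = x[17] = 2.

2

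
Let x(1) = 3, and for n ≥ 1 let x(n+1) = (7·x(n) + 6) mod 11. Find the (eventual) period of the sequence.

10

Computing terms: x(1) = 3, x(2) = 5, x(3) = 8, x(4) = 7, x(5) = 0, x(6) = 6, x(7) = 4, x(8) = 1, x(9) = 2, x(10) = 9, x(11) = 3.
The sequence repeats with period 10.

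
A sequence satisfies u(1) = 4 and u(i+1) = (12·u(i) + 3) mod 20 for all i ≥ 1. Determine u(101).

19

Listing terms: u(1) = 4, u(2) = 11, u(3) = 15, u(4) = 3, u(5) = 19, u(6) = 11.
Since u(6) = u(2) = 11, the sequence is eventually periodic: after a pre-period of length 1 it cycles with period 4.
For i ≥ 2, u(i) depends only on (i - 2) mod 4. (101 - 2) mod 4 = 3, so u(101) = u(5) = 19.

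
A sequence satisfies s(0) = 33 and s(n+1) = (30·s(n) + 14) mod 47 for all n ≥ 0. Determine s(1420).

s(0) = 33; s(1) = 17; s(2) = 7; s(3) = 36; s(4) = 13; s(5) = 28; s(6) = 8; s(7) = 19; s(8) = 20; s(9) = 3; s(10) = 10; s(11) = 32; s(12) = 34; s(13) = 0; s(14) = 14; s(15) = 11; s(16) = 15; s(17) = 41; s(18) = 22; s(19) = 16; s(20) = 24; s(21) = 29; s(22) = 38; s(23) = 26; s(24) = 42; s(25) = 5; s(26) = 23; s(27) = 46; s(28) = 31; s(29) = 4; s(30) = 40; s(31) = 39; s(32) = 9; s(33) = 2; s(34) = 27; s(35) = 25; s(36) = 12; s(37) = 45; s(38) = 1; s(39) = 44; s(40) = 18; s(41) = 37; s(42) = 43; s(43) = 35; s(44) = 30; s(45) = 21; s(46) = 33.
Since s(46) = s(0) = 33, the sequence is periodic with period 46.
(1420 - 0) mod 46 = 40, so s(1420) = s(40) = 18.

18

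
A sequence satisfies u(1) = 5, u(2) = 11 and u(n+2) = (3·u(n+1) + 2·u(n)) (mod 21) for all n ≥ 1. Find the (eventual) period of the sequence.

48

u(1) = 5,  u(2) = 11,  u(3) = 1,  u(4) = 4,  u(5) = 14,  u(6) = 8,  u(7) = 10,  u(8) = 4,  u(9) = 11,  u(10) = 20,  u(11) = 19,  u(12) = 13,  u(13) = 14,  u(14) = 5,  u(15) = 1,  u(16) = 13,  u(17) = 20,  u(18) = 2,  u(19) = 4,  u(20) = 16,  u(21) = 14,  u(22) = 11,  u(23) = 19,  u(24) = 16,  u(25) = 2,  u(26) = 17,  u(27) = 13,  u(28) = 10,  u(29) = 14,  u(30) = 20,  u(31) = 4,  u(32) = 10,  u(33) = 17,  u(34) = 8,  u(35) = 16,  u(36) = 1,  u(37) = 14,  u(38) = 2,  u(39) = 13,  u(40) = 1,  u(41) = 8,  u(42) = 5,  u(43) = 10,  u(44) = 19,  u(45) = 14,  u(46) = 17,  u(47) = 16,  u(48) = 19,  u(49) = 5,  u(50) = 11.
Since (u(49), u(50)) = (u(1), u(2)) = (5, 11) (two consecutive terms determine the rest), the sequence is periodic with period 48.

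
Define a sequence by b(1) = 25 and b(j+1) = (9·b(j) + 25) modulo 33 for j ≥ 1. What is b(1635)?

Listing terms: b(1) = 25,  b(2) = 19,  b(3) = 31,  b(4) = 7,  b(5) = 22,  b(6) = 25.
Since b(6) = b(1) = 25, the sequence is periodic with period 5.
(1635 - 1) mod 5 = 4, so b(1635) = b(5) = 22.

22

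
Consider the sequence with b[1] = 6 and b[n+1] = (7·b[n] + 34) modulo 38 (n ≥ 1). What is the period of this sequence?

We have b[1] = 6,  b[2] = 0,  b[3] = 34,  b[4] = 6.
Since b[4] = b[1] = 6, the sequence is periodic with period 3.

3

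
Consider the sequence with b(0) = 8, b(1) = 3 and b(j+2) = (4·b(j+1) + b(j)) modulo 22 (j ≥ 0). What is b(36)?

Computing terms: b(0) = 8; b(1) = 3; b(2) = 20; b(3) = 17; b(4) = 0; b(5) = 17; b(6) = 2; b(7) = 3; b(8) = 14; b(9) = 15; b(10) = 8; b(11) = 3.
Since (b(10), b(11)) = (b(0), b(1)) = (8, 3) (two consecutive terms determine the rest), the sequence is periodic with period 10.
So b(36) = b(0 + ((36-0) mod 10)) = b(6) = 2.

2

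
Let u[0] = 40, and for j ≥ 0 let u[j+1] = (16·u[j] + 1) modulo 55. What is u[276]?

36

We have u[0] = 40, u[1] = 36, u[2] = 27, u[3] = 48, u[4] = 54, u[5] = 40.
Since u[5] = u[0] = 40, the sequence is periodic with period 5.
So u[276] = u[0 + ((276-0) mod 5)] = u[1] = 36.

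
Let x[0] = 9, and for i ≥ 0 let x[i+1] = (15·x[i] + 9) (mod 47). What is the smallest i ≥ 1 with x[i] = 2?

Listing terms: x[0] = 9, x[1] = 3, x[2] = 7, x[3] = 20, x[4] = 27, x[5] = 38, x[6] = 15, x[7] = 46, x[8] = 41, x[9] = 13, x[10] = 16, x[11] = 14, x[12] = 31, x[13] = 4, x[14] = 22, x[15] = 10, x[16] = 18, x[17] = 44, x[18] = 11, x[19] = 33, x[20] = 34, x[21] = 2, x[22] = 39, x[23] = 30, x[24] = 36, x[25] = 32, x[26] = 19, x[27] = 12, x[28] = 1, x[29] = 24, x[30] = 40, x[31] = 45, x[32] = 26, x[33] = 23, x[34] = 25, x[35] = 8, x[36] = 35, x[37] = 17, x[38] = 29, x[39] = 21, x[40] = 42, x[41] = 28, x[42] = 6, x[43] = 5, x[44] = 37, x[45] = 0, x[46] = 9.
The sequence repeats with period 46.
The value 2 first appears (with i ≥ 1) at x[21].

21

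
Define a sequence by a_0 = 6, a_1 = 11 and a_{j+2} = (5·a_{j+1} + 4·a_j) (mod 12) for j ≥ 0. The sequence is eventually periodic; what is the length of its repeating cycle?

Listing terms: a_0 = 6,  a_1 = 11,  a_2 = 7,  a_3 = 7,  a_4 = 3,  a_5 = 7,  a_6 = 11,  a_7 = 11,  a_8 = 3,  a_9 = 11,  a_{10} = 7.
Since (a_9, a_{10}) = (a_1, a_2) = (11, 7) (two consecutive terms determine the rest), the sequence is eventually periodic: after a pre-period of length 1 it cycles with period 8.

8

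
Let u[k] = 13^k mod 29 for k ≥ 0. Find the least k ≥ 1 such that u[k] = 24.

2

Listing terms: u[0] = 1,  u[1] = 13,  u[2] = 24,  u[3] = 22,  u[4] = 25,  u[5] = 6,  u[6] = 20,  u[7] = 28,  u[8] = 16,  u[9] = 5,  u[10] = 7,  u[11] = 4,  u[12] = 23,  u[13] = 9,  u[14] = 1.
Since u[14] = u[0] = 1, the sequence is periodic with period 14.
The value 24 first appears (with k ≥ 1) at u[2].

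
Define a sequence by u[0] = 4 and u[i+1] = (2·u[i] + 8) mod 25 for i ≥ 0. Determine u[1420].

u[0] = 4; u[1] = 16; u[2] = 15; u[3] = 13; u[4] = 9; u[5] = 1; u[6] = 10; u[7] = 3; u[8] = 14; u[9] = 11; u[10] = 5; u[11] = 18; u[12] = 19; u[13] = 21; u[14] = 0; u[15] = 8; u[16] = 24; u[17] = 6; u[18] = 20; u[19] = 23; u[20] = 4.
Since u[20] = u[0] = 4, the sequence is periodic with period 20.
(1420 - 0) mod 20 = 0, so u[1420] = u[0] = 4.

4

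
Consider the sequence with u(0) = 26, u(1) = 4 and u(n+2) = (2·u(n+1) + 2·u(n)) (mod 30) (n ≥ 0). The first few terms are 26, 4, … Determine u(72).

u(0) = 26, u(1) = 4, u(2) = 0, u(3) = 8, u(4) = 16, u(5) = 18, u(6) = 8, u(7) = 22, u(8) = 0, u(9) = 14, u(10) = 28, u(11) = 24, u(12) = 14, u(13) = 16, u(14) = 0, u(15) = 2, u(16) = 4, u(17) = 12, u(18) = 2, u(19) = 28, u(20) = 0, u(21) = 26, u(22) = 22, u(23) = 6, u(24) = 26, u(25) = 4.
The sequence repeats with period 24.
So u(72) = u(0 + ((72-0) mod 24)) = u(0) = 26.

26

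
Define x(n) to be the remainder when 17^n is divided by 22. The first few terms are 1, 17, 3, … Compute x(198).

Computing terms: x(0) = 1, x(1) = 17, x(2) = 3, x(3) = 7, x(4) = 9, x(5) = 21, x(6) = 5, x(7) = 19, x(8) = 15, x(9) = 13, x(10) = 1.
The sequence repeats with period 10.
(198 - 0) mod 10 = 8, so x(198) = x(8) = 15.

15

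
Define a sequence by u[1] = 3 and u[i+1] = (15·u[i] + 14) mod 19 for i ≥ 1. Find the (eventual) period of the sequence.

18

u[1] = 3; u[2] = 2; u[3] = 6; u[4] = 9; u[5] = 16; u[6] = 7; u[7] = 5; u[8] = 13; u[9] = 0; u[10] = 14; u[11] = 15; u[12] = 11; u[13] = 8; u[14] = 1; u[15] = 10; u[16] = 12; u[17] = 4; u[18] = 17; u[19] = 3.
The sequence repeats with period 18.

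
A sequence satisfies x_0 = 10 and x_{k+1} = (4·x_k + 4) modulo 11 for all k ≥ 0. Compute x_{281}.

0

We have x_0 = 10, x_1 = 0, x_2 = 4, x_3 = 9, x_4 = 7, x_5 = 10.
The sequence repeats with period 5.
(281 - 0) mod 5 = 1, so x_{281} = x_1 = 0.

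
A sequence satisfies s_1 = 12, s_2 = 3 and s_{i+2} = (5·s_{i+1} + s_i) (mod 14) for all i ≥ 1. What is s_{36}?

s_1 = 12; s_2 = 3; s_3 = 13; s_4 = 12; s_5 = 3.
The sequence repeats with period 3.
So s_{36} = s_{1 + ((36-1) mod 3)} = s_3 = 13.

13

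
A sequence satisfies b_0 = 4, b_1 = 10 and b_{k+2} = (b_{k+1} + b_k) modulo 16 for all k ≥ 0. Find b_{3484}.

We have b_0 = 4, b_1 = 10, b_2 = 14, b_3 = 8, b_4 = 6, b_5 = 14, b_6 = 4, b_7 = 2, b_8 = 6, b_9 = 8, b_{10} = 14, b_{11} = 6, b_{12} = 4, b_{13} = 10.
The sequence repeats with period 12.
So b_{3484} = b_{0 + ((3484-0) mod 12)} = b_4 = 6.

6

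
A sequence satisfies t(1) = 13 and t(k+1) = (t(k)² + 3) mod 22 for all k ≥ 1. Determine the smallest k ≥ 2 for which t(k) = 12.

t(1) = 13, t(2) = 18, t(3) = 19, t(4) = 12, t(5) = 15, t(6) = 8, t(7) = 1, t(8) = 4, t(9) = 19.
Since t(9) = t(3) = 19, the sequence is eventually periodic: after a pre-period of length 2 it cycles with period 6.
The value 12 first appears (with k ≥ 2) at t(4).

4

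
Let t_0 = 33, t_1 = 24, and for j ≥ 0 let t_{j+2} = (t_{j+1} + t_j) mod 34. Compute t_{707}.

19

We have t_0 = 33,  t_1 = 24,  t_2 = 23,  t_3 = 13,  t_4 = 2,  t_5 = 15,  t_6 = 17,  t_7 = 32,  t_8 = 15,  t_9 = 13,  t_{10} = 28,  t_{11} = 7,  t_{12} = 1,  t_{13} = 8,  t_{14} = 9,  t_{15} = 17,  t_{16} = 26,  t_{17} = 9,  t_{18} = 1,  t_{19} = 10,  t_{20} = 11,  t_{21} = 21,  t_{22} = 32,  t_{23} = 19,  t_{24} = 17,  t_{25} = 2,  t_{26} = 19,  t_{27} = 21,  t_{28} = 6,  t_{29} = 27,  t_{30} = 33,  t_{31} = 26,  t_{32} = 25,  t_{33} = 17,  t_{34} = 8,  t_{35} = 25,  t_{36} = 33,  t_{37} = 24.
Since (t_{36}, t_{37}) = (t_0, t_1) = (33, 24) (two consecutive terms determine the rest), the sequence is periodic with period 36.
So t_{707} = t_{0 + ((707-0) mod 36)} = t_{23} = 19.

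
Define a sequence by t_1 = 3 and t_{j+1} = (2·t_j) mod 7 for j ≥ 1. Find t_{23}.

Listing terms: t_1 = 3; t_2 = 6; t_3 = 5; t_4 = 3.
The sequence repeats with period 3.
So t_{23} = t_{1 + ((23-1) mod 3)} = t_2 = 6.

6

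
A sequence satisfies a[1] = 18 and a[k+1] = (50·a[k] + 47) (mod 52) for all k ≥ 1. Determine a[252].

21

Computing terms: a[1] = 18, a[2] = 11, a[3] = 25, a[4] = 49, a[5] = 1, a[6] = 45, a[7] = 9, a[8] = 29, a[9] = 41, a[10] = 17, a[11] = 13, a[12] = 21, a[13] = 5, a[14] = 37, a[15] = 25.
Since a[15] = a[3] = 25, the sequence is eventually periodic: after a pre-period of length 2 it cycles with period 12.
For k ≥ 3, a[k] depends only on (k - 3) mod 12. (252 - 3) mod 12 = 9, so a[252] = a[12] = 21.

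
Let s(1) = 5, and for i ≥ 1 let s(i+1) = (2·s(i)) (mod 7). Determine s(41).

3

Computing terms: s(1) = 5,  s(2) = 3,  s(3) = 6,  s(4) = 5.
Since s(4) = s(1) = 5, the sequence is periodic with period 3.
So s(41) = s(1 + ((41-1) mod 3)) = s(2) = 3.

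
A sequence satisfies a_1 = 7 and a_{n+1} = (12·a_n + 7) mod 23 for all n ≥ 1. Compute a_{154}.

0

a_1 = 7,  a_2 = 22,  a_3 = 18,  a_4 = 16,  a_5 = 15,  a_6 = 3,  a_7 = 20,  a_8 = 17,  a_9 = 4,  a_{10} = 9,  a_{11} = 0,  a_{12} = 7.
Since a_{12} = a_1 = 7, the sequence is periodic with period 11.
So a_{154} = a_{1 + ((154-1) mod 11)} = a_{11} = 0.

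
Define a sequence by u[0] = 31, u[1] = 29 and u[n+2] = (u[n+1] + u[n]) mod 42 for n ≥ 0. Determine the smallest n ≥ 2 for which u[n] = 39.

18

u[0] = 31; u[1] = 29; u[2] = 18; u[3] = 5; u[4] = 23; u[5] = 28; u[6] = 9; u[7] = 37; u[8] = 4; u[9] = 41; u[10] = 3; u[11] = 2; u[12] = 5; u[13] = 7; u[14] = 12; u[15] = 19; u[16] = 31; u[17] = 8; u[18] = 39; u[19] = 5; u[20] = 2; u[21] = 7; u[22] = 9; u[23] = 16; u[24] = 25; u[25] = 41; u[26] = 24; u[27] = 23; u[28] = 5; u[29] = 28; u[30] = 33; u[31] = 19; u[32] = 10; u[33] = 29; u[34] = 39; u[35] = 26; u[36] = 23; u[37] = 7; u[38] = 30; u[39] = 37; u[40] = 25; u[41] = 20; u[42] = 3; u[43] = 23; u[44] = 26; u[45] = 7; u[46] = 33; u[47] = 40; u[48] = 31; u[49] = 29.
The sequence repeats with period 48.
The value 39 first appears (with n ≥ 2) at u[18].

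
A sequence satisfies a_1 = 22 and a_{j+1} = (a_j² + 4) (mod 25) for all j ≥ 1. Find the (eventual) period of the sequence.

5

a_1 = 22, a_2 = 13, a_3 = 23, a_4 = 8, a_5 = 18, a_6 = 3, a_7 = 13.
Since a_7 = a_2 = 13, the sequence is eventually periodic: after a pre-period of length 1 it cycles with period 5.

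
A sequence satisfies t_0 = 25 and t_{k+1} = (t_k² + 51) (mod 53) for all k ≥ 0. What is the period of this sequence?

t_0 = 25, t_1 = 40, t_2 = 8, t_3 = 9, t_4 = 26, t_5 = 38, t_6 = 11, t_7 = 13, t_8 = 8.
Since t_8 = t_2 = 8, the sequence is eventually periodic: after a pre-period of length 2 it cycles with period 6.

6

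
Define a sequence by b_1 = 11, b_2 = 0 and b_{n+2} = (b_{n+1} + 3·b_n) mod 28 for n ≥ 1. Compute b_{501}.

5

b_1 = 11, b_2 = 0, b_3 = 5, b_4 = 5, b_5 = 20, b_6 = 7, b_7 = 11, b_8 = 4, b_9 = 9, b_{10} = 21, b_{11} = 20, b_{12} = 27, b_{13} = 3, b_{14} = 0, b_{15} = 9, b_{16} = 9, b_{17} = 8, b_{18} = 7, b_{19} = 3, b_{20} = 24, b_{21} = 5, b_{22} = 21, b_{23} = 8, b_{24} = 15, b_{25} = 11, b_{26} = 0.
The sequence repeats with period 24.
So b_{501} = b_{1 + ((501-1) mod 24)} = b_{21} = 5.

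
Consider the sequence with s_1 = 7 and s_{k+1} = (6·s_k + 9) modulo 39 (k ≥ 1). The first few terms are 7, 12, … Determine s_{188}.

We have s_1 = 7,  s_2 = 12,  s_3 = 3,  s_4 = 27,  s_5 = 15,  s_6 = 21,  s_7 = 18,  s_8 = 0,  s_9 = 9,  s_{10} = 24,  s_{11} = 36,  s_{12} = 30,  s_{13} = 33,  s_{14} = 12.
Since s_{14} = s_2 = 12, the sequence is eventually periodic: after a pre-period of length 1 it cycles with period 12.
For k ≥ 2, s_k depends only on (k - 2) mod 12. (188 - 2) mod 12 = 6, so s_{188} = s_8 = 0.

0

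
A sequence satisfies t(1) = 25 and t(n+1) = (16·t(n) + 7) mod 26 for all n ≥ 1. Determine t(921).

19

Listing terms: t(1) = 25,  t(2) = 17,  t(3) = 19,  t(4) = 25.
Since t(4) = t(1) = 25, the sequence is periodic with period 3.
So t(921) = t(1 + ((921-1) mod 3)) = t(3) = 19.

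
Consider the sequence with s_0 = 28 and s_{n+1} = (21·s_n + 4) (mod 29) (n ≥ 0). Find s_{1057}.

s_0 = 28, s_1 = 12, s_2 = 24, s_3 = 15, s_4 = 0, s_5 = 4, s_6 = 1, s_7 = 25, s_8 = 7, s_9 = 6, s_{10} = 14, s_{11} = 8, s_{12} = 27, s_{13} = 20, s_{14} = 18, s_{15} = 5, s_{16} = 22, s_{17} = 2, s_{18} = 17, s_{19} = 13, s_{20} = 16, s_{21} = 21, s_{22} = 10, s_{23} = 11, s_{24} = 3, s_{25} = 9, s_{26} = 19, s_{27} = 26, s_{28} = 28.
The sequence repeats with period 28.
So s_{1057} = s_{0 + ((1057-0) mod 28)} = s_{21} = 21.

21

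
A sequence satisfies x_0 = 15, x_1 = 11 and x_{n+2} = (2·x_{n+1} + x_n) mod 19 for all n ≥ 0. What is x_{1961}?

We have x_0 = 15, x_1 = 11, x_2 = 18, x_3 = 9, x_4 = 17, x_5 = 5, x_6 = 8, x_7 = 2, x_8 = 12, x_9 = 7, x_{10} = 7, x_{11} = 2, x_{12} = 11, x_{13} = 5, x_{14} = 2, x_{15} = 9, x_{16} = 1, x_{17} = 11, x_{18} = 4, x_{19} = 0, x_{20} = 4, x_{21} = 8, x_{22} = 1, x_{23} = 10, x_{24} = 2, x_{25} = 14, x_{26} = 11, x_{27} = 17, x_{28} = 7, x_{29} = 12, x_{30} = 12, x_{31} = 17, x_{32} = 8, x_{33} = 14, x_{34} = 17, x_{35} = 10, x_{36} = 18, x_{37} = 8, x_{38} = 15, x_{39} = 0, x_{40} = 15, x_{41} = 11.
Since (x_{40}, x_{41}) = (x_0, x_1) = (15, 11) (two consecutive terms determine the rest), the sequence is periodic with period 40.
(1961 - 0) mod 40 = 1, so x_{1961} = x_1 = 11.

11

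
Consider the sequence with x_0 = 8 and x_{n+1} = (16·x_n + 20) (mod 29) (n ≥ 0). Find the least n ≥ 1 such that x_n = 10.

2

We have x_0 = 8; x_1 = 3; x_2 = 10; x_3 = 6; x_4 = 0; x_5 = 20; x_6 = 21; x_7 = 8.
The sequence repeats with period 7.
The value 10 first appears (with n ≥ 1) at x_2.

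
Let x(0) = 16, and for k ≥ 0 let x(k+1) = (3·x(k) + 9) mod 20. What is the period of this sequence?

We have x(0) = 16, x(1) = 17, x(2) = 0, x(3) = 9, x(4) = 16.
The sequence repeats with period 4.

4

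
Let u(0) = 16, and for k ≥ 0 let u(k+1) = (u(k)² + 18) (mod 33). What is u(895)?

Listing terms: u(0) = 16,  u(1) = 10,  u(2) = 19,  u(3) = 16.
Since u(3) = u(0) = 16, the sequence is periodic with period 3.
So u(895) = u(0 + ((895-0) mod 3)) = u(1) = 10.

10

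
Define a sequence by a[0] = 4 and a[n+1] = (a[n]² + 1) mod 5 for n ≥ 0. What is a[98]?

0

Computing terms: a[0] = 4; a[1] = 2; a[2] = 0; a[3] = 1; a[4] = 2.
Since a[4] = a[1] = 2, the sequence is eventually periodic: after a pre-period of length 1 it cycles with period 3.
For n ≥ 1, a[n] depends only on (n - 1) mod 3. (98 - 1) mod 3 = 1, so a[98] = a[2] = 0.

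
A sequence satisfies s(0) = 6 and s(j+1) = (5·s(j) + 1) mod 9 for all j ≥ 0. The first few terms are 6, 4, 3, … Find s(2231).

Listing terms: s(0) = 6; s(1) = 4; s(2) = 3; s(3) = 7; s(4) = 0; s(5) = 1; s(6) = 6.
Since s(6) = s(0) = 6, the sequence is periodic with period 6.
(2231 - 0) mod 6 = 5, so s(2231) = s(5) = 1.

1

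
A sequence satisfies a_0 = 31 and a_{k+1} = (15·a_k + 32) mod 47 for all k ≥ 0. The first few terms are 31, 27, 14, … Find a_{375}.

40

Listing terms: a_0 = 31; a_1 = 27; a_2 = 14; a_3 = 7; a_4 = 43; a_5 = 19; a_6 = 35; a_7 = 40; a_8 = 21; a_9 = 18; a_{10} = 20; a_{11} = 3; a_{12} = 30; a_{13} = 12; a_{14} = 24; a_{15} = 16; a_{16} = 37; a_{17} = 23; a_{18} = 1; a_{19} = 0; a_{20} = 32; a_{21} = 42; a_{22} = 4; a_{23} = 45; a_{24} = 2; a_{25} = 15; a_{26} = 22; a_{27} = 33; a_{28} = 10; a_{29} = 41; a_{30} = 36; a_{31} = 8; a_{32} = 11; a_{33} = 9; a_{34} = 26; a_{35} = 46; a_{36} = 17; a_{37} = 5; a_{38} = 13; a_{39} = 39; a_{40} = 6; a_{41} = 28; a_{42} = 29; a_{43} = 44; a_{44} = 34; a_{45} = 25; a_{46} = 31.
Since a_{46} = a_0 = 31, the sequence is periodic with period 46.
So a_{375} = a_{0 + ((375-0) mod 46)} = a_7 = 40.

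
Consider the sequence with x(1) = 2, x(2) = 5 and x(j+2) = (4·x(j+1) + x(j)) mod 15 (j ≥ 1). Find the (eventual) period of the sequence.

x(1) = 2,  x(2) = 5,  x(3) = 7,  x(4) = 3,  x(5) = 4,  x(6) = 4,  x(7) = 5,  x(8) = 9,  x(9) = 11,  x(10) = 8,  x(11) = 13,  x(12) = 0,  x(13) = 13,  x(14) = 7,  x(15) = 11,  x(16) = 6,  x(17) = 5,  x(18) = 11,  x(19) = 4,  x(20) = 12,  x(21) = 7,  x(22) = 10,  x(23) = 2,  x(24) = 3,  x(25) = 14,  x(26) = 14,  x(27) = 10,  x(28) = 9,  x(29) = 1,  x(30) = 13,  x(31) = 8,  x(32) = 0,  x(33) = 8,  x(34) = 2,  x(35) = 1,  x(36) = 6,  x(37) = 10,  x(38) = 1,  x(39) = 14,  x(40) = 12,  x(41) = 2,  x(42) = 5.
The sequence repeats with period 40.

40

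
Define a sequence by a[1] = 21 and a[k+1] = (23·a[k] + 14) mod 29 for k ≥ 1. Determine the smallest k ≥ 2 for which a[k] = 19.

a[1] = 21; a[2] = 4; a[3] = 19; a[4] = 16; a[5] = 5; a[6] = 13; a[7] = 23; a[8] = 21.
The sequence repeats with period 7.
The value 19 first appears (with k ≥ 2) at a[3].

3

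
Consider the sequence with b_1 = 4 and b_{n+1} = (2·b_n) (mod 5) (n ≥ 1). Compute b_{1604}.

We have b_1 = 4, b_2 = 3, b_3 = 1, b_4 = 2, b_5 = 4.
The sequence repeats with period 4.
So b_{1604} = b_{1 + ((1604-1) mod 4)} = b_4 = 2.

2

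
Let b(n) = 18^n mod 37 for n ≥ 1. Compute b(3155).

Computing terms: b(1) = 18,  b(2) = 28,  b(3) = 23,  b(4) = 7,  b(5) = 15,  b(6) = 11,  b(7) = 13,  b(8) = 12,  b(9) = 31,  b(10) = 3,  b(11) = 17,  b(12) = 10,  b(13) = 32,  b(14) = 21,  b(15) = 8,  b(16) = 33,  b(17) = 2,  b(18) = 36,  b(19) = 19,  b(20) = 9,  b(21) = 14,  b(22) = 30,  b(23) = 22,  b(24) = 26,  b(25) = 24,  b(26) = 25,  b(27) = 6,  b(28) = 34,  b(29) = 20,  b(30) = 27,  b(31) = 5,  b(32) = 16,  b(33) = 29,  b(34) = 4,  b(35) = 35,  b(36) = 1,  b(37) = 18.
Since b(37) = b(1) = 18, the sequence is periodic with period 36.
So b(3155) = b(1 + ((3155-1) mod 36)) = b(23) = 22.

22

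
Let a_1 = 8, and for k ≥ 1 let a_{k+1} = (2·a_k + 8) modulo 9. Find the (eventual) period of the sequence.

6

Listing terms: a_1 = 8; a_2 = 6; a_3 = 2; a_4 = 3; a_5 = 5; a_6 = 0; a_7 = 8.
The sequence repeats with period 6.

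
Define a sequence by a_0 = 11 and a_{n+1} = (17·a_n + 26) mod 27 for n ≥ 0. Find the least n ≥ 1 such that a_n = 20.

Listing terms: a_0 = 11,  a_1 = 24,  a_2 = 2,  a_3 = 6,  a_4 = 20,  a_5 = 15,  a_6 = 11.
The sequence repeats with period 6.
The value 20 first appears (with n ≥ 1) at a_4.

4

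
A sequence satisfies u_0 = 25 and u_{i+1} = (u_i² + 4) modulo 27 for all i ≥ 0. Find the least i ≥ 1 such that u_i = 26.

Computing terms: u_0 = 25; u_1 = 8; u_2 = 14; u_3 = 11; u_4 = 17; u_5 = 23; u_6 = 20; u_7 = 26; u_8 = 5; u_9 = 2; u_{10} = 8.
Since u_{10} = u_1 = 8, the sequence is eventually periodic: after a pre-period of length 1 it cycles with period 9.
The value 26 first appears (with i ≥ 1) at u_7.

7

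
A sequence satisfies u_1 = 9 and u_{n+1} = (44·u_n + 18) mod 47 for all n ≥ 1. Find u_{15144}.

Listing terms: u_1 = 9,  u_2 = 38,  u_3 = 45,  u_4 = 24,  u_5 = 40,  u_6 = 39,  u_7 = 42,  u_8 = 33,  u_9 = 13,  u_{10} = 26,  u_{11} = 34,  u_{12} = 10,  u_{13} = 35,  u_{14} = 7,  u_{15} = 44,  u_{16} = 27,  u_{17} = 31,  u_{18} = 19,  u_{19} = 8,  u_{20} = 41,  u_{21} = 36,  u_{22} = 4,  u_{23} = 6,  u_{24} = 0,  u_{25} = 18,  u_{26} = 11,  u_{27} = 32,  u_{28} = 16,  u_{29} = 17,  u_{30} = 14,  u_{31} = 23,  u_{32} = 43,  u_{33} = 30,  u_{34} = 22,  u_{35} = 46,  u_{36} = 21,  u_{37} = 2,  u_{38} = 12,  u_{39} = 29,  u_{40} = 25,  u_{41} = 37,  u_{42} = 1,  u_{43} = 15,  u_{44} = 20,  u_{45} = 5,  u_{46} = 3,  u_{47} = 9.
The sequence repeats with period 46.
So u_{15144} = u_{1 + ((15144-1) mod 46)} = u_{10} = 26.

26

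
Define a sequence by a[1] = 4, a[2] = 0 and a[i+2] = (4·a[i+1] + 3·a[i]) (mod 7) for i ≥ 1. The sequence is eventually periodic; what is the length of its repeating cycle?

21

a[1] = 4,  a[2] = 0,  a[3] = 5,  a[4] = 6,  a[5] = 4,  a[6] = 6,  a[7] = 1,  a[8] = 1,  a[9] = 0,  a[10] = 3,  a[11] = 5,  a[12] = 1,  a[13] = 5,  a[14] = 2,  a[15] = 2,  a[16] = 0,  a[17] = 6,  a[18] = 3,  a[19] = 2,  a[20] = 3,  a[21] = 4,  a[22] = 4,  a[23] = 0.
The sequence repeats with period 21.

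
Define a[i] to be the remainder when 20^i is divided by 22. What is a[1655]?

a[1] = 20; a[2] = 4; a[3] = 14; a[4] = 16; a[5] = 12; a[6] = 20.
Since a[6] = a[1] = 20, the sequence is periodic with period 5.
(1655 - 1) mod 5 = 4, so a[1655] = a[5] = 12.

12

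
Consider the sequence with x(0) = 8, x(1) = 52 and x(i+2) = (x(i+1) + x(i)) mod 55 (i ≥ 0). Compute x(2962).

x(0) = 8,  x(1) = 52,  x(2) = 5,  x(3) = 2,  x(4) = 7,  x(5) = 9,  x(6) = 16,  x(7) = 25,  x(8) = 41,  x(9) = 11,  x(10) = 52,  x(11) = 8,  x(12) = 5,  x(13) = 13,  x(14) = 18,  x(15) = 31,  x(16) = 49,  x(17) = 25,  x(18) = 19,  x(19) = 44,  x(20) = 8,  x(21) = 52.
Since (x(20), x(21)) = (x(0), x(1)) = (8, 52) (two consecutive terms determine the rest), the sequence is periodic with period 20.
So x(2962) = x(0 + ((2962-0) mod 20)) = x(2) = 5.

5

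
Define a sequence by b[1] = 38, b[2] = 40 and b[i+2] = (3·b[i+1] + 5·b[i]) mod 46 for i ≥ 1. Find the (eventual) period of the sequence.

b[1] = 38,  b[2] = 40,  b[3] = 34,  b[4] = 26,  b[5] = 18,  b[6] = 0,  b[7] = 44,  b[8] = 40,  b[9] = 18,  b[10] = 24,  b[11] = 24,  b[12] = 8,  b[13] = 6,  b[14] = 12,  b[15] = 20,  b[16] = 28,  b[17] = 0,  b[18] = 2,  b[19] = 6,  b[20] = 28,  b[21] = 22,  b[22] = 22,  b[23] = 38,  b[24] = 40.
The sequence repeats with period 22.

22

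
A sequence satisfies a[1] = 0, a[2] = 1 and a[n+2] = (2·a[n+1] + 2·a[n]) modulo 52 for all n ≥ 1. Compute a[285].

Listing terms: a[1] = 0, a[2] = 1, a[3] = 2, a[4] = 6, a[5] = 16, a[6] = 44, a[7] = 16, a[8] = 16, a[9] = 12, a[10] = 4, a[11] = 32, a[12] = 20, a[13] = 0, a[14] = 40, a[15] = 28, a[16] = 32, a[17] = 16, a[18] = 44.
Since (a[17], a[18]) = (a[5], a[6]) = (16, 44) (two consecutive terms determine the rest), the sequence is eventually periodic: after a pre-period of length 4 it cycles with period 12.
For n ≥ 5, a[n] depends only on (n - 5) mod 12. (285 - 5) mod 12 = 4, so a[285] = a[9] = 12.

12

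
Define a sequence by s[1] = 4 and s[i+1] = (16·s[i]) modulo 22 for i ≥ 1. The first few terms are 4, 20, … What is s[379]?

Listing terms: s[1] = 4,  s[2] = 20,  s[3] = 12,  s[4] = 16,  s[5] = 14,  s[6] = 4.
The sequence repeats with period 5.
(379 - 1) mod 5 = 3, so s[379] = s[4] = 16.

16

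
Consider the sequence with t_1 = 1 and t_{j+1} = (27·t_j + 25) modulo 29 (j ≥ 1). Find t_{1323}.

Listing terms: t_1 = 1,  t_2 = 23,  t_3 = 8,  t_4 = 9,  t_5 = 7,  t_6 = 11,  t_7 = 3,  t_8 = 19,  t_9 = 16,  t_{10} = 22,  t_{11} = 10,  t_{12} = 5,  t_{13} = 15,  t_{14} = 24,  t_{15} = 6,  t_{16} = 13,  t_{17} = 28,  t_{18} = 27,  t_{19} = 0,  t_{20} = 25,  t_{21} = 4,  t_{22} = 17,  t_{23} = 20,  t_{24} = 14,  t_{25} = 26,  t_{26} = 2,  t_{27} = 21,  t_{28} = 12,  t_{29} = 1.
The sequence repeats with period 28.
(1323 - 1) mod 28 = 6, so t_{1323} = t_7 = 3.

3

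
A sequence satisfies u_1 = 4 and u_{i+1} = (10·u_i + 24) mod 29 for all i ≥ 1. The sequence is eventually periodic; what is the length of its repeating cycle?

28

Listing terms: u_1 = 4, u_2 = 6, u_3 = 26, u_4 = 23, u_5 = 22, u_6 = 12, u_7 = 28, u_8 = 14, u_9 = 19, u_{10} = 11, u_{11} = 18, u_{12} = 1, u_{13} = 5, u_{14} = 16, u_{15} = 10, u_{16} = 8, u_{17} = 17, u_{18} = 20, u_{19} = 21, u_{20} = 2, u_{21} = 15, u_{22} = 0, u_{23} = 24, u_{24} = 3, u_{25} = 25, u_{26} = 13, u_{27} = 9, u_{28} = 27, u_{29} = 4.
Since u_{29} = u_1 = 4, the sequence is periodic with period 28.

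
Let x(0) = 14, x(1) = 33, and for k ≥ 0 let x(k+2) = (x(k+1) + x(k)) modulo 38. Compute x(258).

Computing terms: x(0) = 14; x(1) = 33; x(2) = 9; x(3) = 4; x(4) = 13; x(5) = 17; x(6) = 30; x(7) = 9; x(8) = 1; x(9) = 10; x(10) = 11; x(11) = 21; x(12) = 32; x(13) = 15; x(14) = 9; x(15) = 24; x(16) = 33; x(17) = 19; x(18) = 14; x(19) = 33.
The sequence repeats with period 18.
(258 - 0) mod 18 = 6, so x(258) = x(6) = 30.

30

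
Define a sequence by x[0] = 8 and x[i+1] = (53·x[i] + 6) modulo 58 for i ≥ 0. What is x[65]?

2

Listing terms: x[0] = 8; x[1] = 24; x[2] = 2; x[3] = 54; x[4] = 26; x[5] = 50; x[6] = 46; x[7] = 8.
The sequence repeats with period 7.
So x[65] = x[0 + ((65-0) mod 7)] = x[2] = 2.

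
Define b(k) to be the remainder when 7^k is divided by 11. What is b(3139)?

Listing terms: b(0) = 1; b(1) = 7; b(2) = 5; b(3) = 2; b(4) = 3; b(5) = 10; b(6) = 4; b(7) = 6; b(8) = 9; b(9) = 8; b(10) = 1.
The sequence repeats with period 10.
(3139 - 0) mod 10 = 9, so b(3139) = b(9) = 8.

8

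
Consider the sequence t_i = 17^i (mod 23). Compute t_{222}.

t_1 = 17, t_2 = 13, t_3 = 14, t_4 = 8, t_5 = 21, t_6 = 12, t_7 = 20, t_8 = 18, t_9 = 7, t_{10} = 4, t_{11} = 22, t_{12} = 6, t_{13} = 10, t_{14} = 9, t_{15} = 15, t_{16} = 2, t_{17} = 11, t_{18} = 3, t_{19} = 5, t_{20} = 16, t_{21} = 19, t_{22} = 1, t_{23} = 17.
The sequence repeats with period 22.
(222 - 1) mod 22 = 1, so t_{222} = t_2 = 13.

13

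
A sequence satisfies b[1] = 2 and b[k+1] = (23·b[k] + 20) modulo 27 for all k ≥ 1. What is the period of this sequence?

Listing terms: b[1] = 2; b[2] = 12; b[3] = 26; b[4] = 24; b[5] = 5; b[6] = 0; b[7] = 20; b[8] = 21; b[9] = 17; b[10] = 6; b[11] = 23; b[12] = 9; b[13] = 11; b[14] = 3; b[15] = 8; b[16] = 15; b[17] = 14; b[18] = 18; b[19] = 2.
Since b[19] = b[1] = 2, the sequence is periodic with period 18.

18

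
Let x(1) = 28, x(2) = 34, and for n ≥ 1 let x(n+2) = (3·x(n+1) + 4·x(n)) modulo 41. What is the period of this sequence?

Computing terms: x(1) = 28,  x(2) = 34,  x(3) = 9,  x(4) = 40,  x(5) = 33,  x(6) = 13,  x(7) = 7,  x(8) = 32,  x(9) = 1,  x(10) = 8,  x(11) = 28,  x(12) = 34.
The sequence repeats with period 10.

10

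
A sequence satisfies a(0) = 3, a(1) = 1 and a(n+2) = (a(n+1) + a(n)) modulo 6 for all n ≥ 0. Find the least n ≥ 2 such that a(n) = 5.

3

Listing terms: a(0) = 3; a(1) = 1; a(2) = 4; a(3) = 5; a(4) = 3; a(5) = 2; a(6) = 5; a(7) = 1; a(8) = 0; a(9) = 1; a(10) = 1; a(11) = 2; a(12) = 3; a(13) = 5; a(14) = 2; a(15) = 1; a(16) = 3; a(17) = 4; a(18) = 1; a(19) = 5; a(20) = 0; a(21) = 5; a(22) = 5; a(23) = 4; a(24) = 3; a(25) = 1.
Since (a(24), a(25)) = (a(0), a(1)) = (3, 1) (two consecutive terms determine the rest), the sequence is periodic with period 24.
The value 5 first appears (with n ≥ 2) at a(3).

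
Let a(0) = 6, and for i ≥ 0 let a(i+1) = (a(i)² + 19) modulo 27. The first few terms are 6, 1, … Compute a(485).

Computing terms: a(0) = 6; a(1) = 1; a(2) = 20; a(3) = 14; a(4) = 26; a(5) = 20.
Since a(5) = a(2) = 20, the sequence is eventually periodic: after a pre-period of length 2 it cycles with period 3.
For i ≥ 2, a(i) depends only on (i - 2) mod 3. (485 - 2) mod 3 = 0, so a(485) = a(2) = 20.

20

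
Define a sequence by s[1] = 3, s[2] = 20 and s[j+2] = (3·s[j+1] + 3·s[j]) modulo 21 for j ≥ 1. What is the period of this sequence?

42

s[1] = 3, s[2] = 20, s[3] = 6, s[4] = 15, s[5] = 0, s[6] = 3, s[7] = 9, s[8] = 15, s[9] = 9, s[10] = 9, s[11] = 12, s[12] = 0, s[13] = 15, s[14] = 3, s[15] = 12, s[16] = 3, s[17] = 3, s[18] = 18, s[19] = 0, s[20] = 12, s[21] = 15, s[22] = 18, s[23] = 15, s[24] = 15, s[25] = 6, s[26] = 0, s[27] = 18, s[28] = 12, s[29] = 6, s[30] = 12, s[31] = 12, s[32] = 9, s[33] = 0, s[34] = 6, s[35] = 18, s[36] = 9, s[37] = 18, s[38] = 18, s[39] = 3, s[40] = 0, s[41] = 9, s[42] = 6, s[43] = 3, s[44] = 6, s[45] = 6, s[46] = 15.
Since (s[45], s[46]) = (s[3], s[4]) = (6, 15) (two consecutive terms determine the rest), the sequence is eventually periodic: after a pre-period of length 2 it cycles with period 42.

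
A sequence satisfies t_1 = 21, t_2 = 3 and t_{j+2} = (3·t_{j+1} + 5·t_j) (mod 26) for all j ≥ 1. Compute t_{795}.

We have t_1 = 21,  t_2 = 3,  t_3 = 10,  t_4 = 19,  t_5 = 3,  t_6 = 0,  t_7 = 15,  t_8 = 19,  t_9 = 2,  t_{10} = 23,  t_{11} = 1,  t_{12} = 14,  t_{13} = 21,  t_{14} = 3.
The sequence repeats with period 12.
So t_{795} = t_{1 + ((795-1) mod 12)} = t_3 = 10.

10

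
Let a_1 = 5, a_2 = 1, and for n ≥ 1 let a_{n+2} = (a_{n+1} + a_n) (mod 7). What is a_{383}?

Listing terms: a_1 = 5,  a_2 = 1,  a_3 = 6,  a_4 = 0,  a_5 = 6,  a_6 = 6,  a_7 = 5,  a_8 = 4,  a_9 = 2,  a_{10} = 6,  a_{11} = 1,  a_{12} = 0,  a_{13} = 1,  a_{14} = 1,  a_{15} = 2,  a_{16} = 3,  a_{17} = 5,  a_{18} = 1.
The sequence repeats with period 16.
So a_{383} = a_{1 + ((383-1) mod 16)} = a_{15} = 2.

2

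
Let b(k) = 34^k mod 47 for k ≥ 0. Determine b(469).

Listing terms: b(0) = 1; b(1) = 34; b(2) = 28; b(3) = 12; b(4) = 32; b(5) = 7; b(6) = 3; b(7) = 8; b(8) = 37; b(9) = 36; b(10) = 2; b(11) = 21; b(12) = 9; b(13) = 24; b(14) = 17; b(15) = 14; b(16) = 6; b(17) = 16; b(18) = 27; b(19) = 25; b(20) = 4; b(21) = 42; b(22) = 18; b(23) = 1.
The sequence repeats with period 23.
So b(469) = b(0 + ((469-0) mod 23)) = b(9) = 36.

36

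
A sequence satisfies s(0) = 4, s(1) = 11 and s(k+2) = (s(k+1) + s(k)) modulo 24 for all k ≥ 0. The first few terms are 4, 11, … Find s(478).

21

s(0) = 4, s(1) = 11, s(2) = 15, s(3) = 2, s(4) = 17, s(5) = 19, s(6) = 12, s(7) = 7, s(8) = 19, s(9) = 2, s(10) = 21, s(11) = 23, s(12) = 20, s(13) = 19, s(14) = 15, s(15) = 10, s(16) = 1, s(17) = 11, s(18) = 12, s(19) = 23, s(20) = 11, s(21) = 10, s(22) = 21, s(23) = 7, s(24) = 4, s(25) = 11.
Since (s(24), s(25)) = (s(0), s(1)) = (4, 11) (two consecutive terms determine the rest), the sequence is periodic with period 24.
So s(478) = s(0 + ((478-0) mod 24)) = s(22) = 21.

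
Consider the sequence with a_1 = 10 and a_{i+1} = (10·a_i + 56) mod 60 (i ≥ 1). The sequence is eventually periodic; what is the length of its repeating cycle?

3

We have a_1 = 10; a_2 = 36; a_3 = 56; a_4 = 16; a_5 = 36.
Since a_5 = a_2 = 36, the sequence is eventually periodic: after a pre-period of length 1 it cycles with period 3.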